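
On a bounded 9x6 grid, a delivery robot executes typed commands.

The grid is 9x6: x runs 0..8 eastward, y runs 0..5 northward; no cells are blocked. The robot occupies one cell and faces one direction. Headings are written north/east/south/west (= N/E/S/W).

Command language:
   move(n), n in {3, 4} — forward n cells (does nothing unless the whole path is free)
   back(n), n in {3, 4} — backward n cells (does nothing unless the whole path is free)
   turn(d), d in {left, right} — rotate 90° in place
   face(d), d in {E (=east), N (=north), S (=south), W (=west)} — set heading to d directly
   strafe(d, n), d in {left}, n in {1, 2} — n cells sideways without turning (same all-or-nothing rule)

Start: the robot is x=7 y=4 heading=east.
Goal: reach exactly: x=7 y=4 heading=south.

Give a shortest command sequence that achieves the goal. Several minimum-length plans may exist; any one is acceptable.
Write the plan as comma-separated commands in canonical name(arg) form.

face(S)

start: x=7 y=4 heading=east
[1] after face(S): x=7 y=4 heading=south
no 0-step plan works, so 1 is optimal.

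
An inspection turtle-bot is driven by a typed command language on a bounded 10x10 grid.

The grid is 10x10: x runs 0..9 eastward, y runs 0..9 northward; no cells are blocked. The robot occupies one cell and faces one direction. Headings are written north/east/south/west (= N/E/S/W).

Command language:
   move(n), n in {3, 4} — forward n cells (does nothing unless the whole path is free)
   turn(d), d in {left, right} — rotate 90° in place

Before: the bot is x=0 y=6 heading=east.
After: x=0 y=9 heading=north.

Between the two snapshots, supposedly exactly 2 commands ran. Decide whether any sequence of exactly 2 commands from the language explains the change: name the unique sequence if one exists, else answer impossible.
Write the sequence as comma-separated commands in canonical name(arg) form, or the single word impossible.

key: running move(3) before turn(left) would end elsewhere — order is forced
from: x=0 y=6 heading=east
t=1 turn(left) ⇒ x=0 y=6 heading=north
t=2 move(3) ⇒ x=0 y=9 heading=north
uniquely the one of 16 2-step routes that fits.

turn(left), move(3)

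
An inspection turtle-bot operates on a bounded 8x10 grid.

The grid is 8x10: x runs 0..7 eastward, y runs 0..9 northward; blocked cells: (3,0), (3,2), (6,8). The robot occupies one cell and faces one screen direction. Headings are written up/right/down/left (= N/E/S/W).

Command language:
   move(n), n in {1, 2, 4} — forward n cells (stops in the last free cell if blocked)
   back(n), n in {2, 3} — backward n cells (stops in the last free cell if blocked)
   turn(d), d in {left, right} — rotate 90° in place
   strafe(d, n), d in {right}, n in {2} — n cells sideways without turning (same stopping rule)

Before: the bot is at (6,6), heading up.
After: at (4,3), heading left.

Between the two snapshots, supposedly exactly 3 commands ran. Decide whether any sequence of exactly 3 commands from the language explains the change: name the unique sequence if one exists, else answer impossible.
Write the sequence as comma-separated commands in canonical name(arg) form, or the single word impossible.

key: position moved to (4,3) AND the heading swung to W — translation plus rotation needed
from: at (6,6), heading up
t=1 back(3) ⇒ at (6,3), heading up
t=2 turn(left) ⇒ at (6,3), heading left
t=3 move(2) ⇒ at (4,3), heading left
no other 3-command option fits: unique.

back(3), turn(left), move(2)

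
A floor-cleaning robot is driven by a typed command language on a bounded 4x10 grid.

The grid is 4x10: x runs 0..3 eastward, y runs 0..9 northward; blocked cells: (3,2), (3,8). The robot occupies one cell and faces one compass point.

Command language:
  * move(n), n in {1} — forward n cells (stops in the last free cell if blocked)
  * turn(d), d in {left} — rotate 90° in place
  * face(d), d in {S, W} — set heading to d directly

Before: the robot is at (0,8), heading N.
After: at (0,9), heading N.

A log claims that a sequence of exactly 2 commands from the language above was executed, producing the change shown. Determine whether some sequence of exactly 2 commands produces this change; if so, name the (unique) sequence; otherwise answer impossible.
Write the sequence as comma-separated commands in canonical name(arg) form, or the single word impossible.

key: still facing N at the end — nothing in the sequence rotates
initial: at (0,8), heading N
[1] after move(1): at (0,9), heading N
[2] after move(1): at (0,9), heading N
no other 2-command option fits: unique.

move(1), move(1)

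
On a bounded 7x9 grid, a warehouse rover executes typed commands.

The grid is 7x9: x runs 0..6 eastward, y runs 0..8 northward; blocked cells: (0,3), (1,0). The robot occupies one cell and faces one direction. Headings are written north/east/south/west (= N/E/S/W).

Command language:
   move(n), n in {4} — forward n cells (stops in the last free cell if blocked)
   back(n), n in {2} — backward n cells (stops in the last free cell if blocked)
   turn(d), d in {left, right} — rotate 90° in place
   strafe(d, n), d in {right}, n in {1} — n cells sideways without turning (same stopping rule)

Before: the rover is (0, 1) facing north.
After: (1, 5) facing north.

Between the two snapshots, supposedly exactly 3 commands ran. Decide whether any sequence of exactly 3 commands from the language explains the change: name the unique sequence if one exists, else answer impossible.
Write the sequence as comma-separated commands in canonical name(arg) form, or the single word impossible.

strafe(right, 1), back(2), move(4)

key: running move(4) before strafe(right, 1) would end elsewhere — order is forced
begin: (0, 1) facing north
t=1 strafe(right, 1) ⇒ (1, 1) facing north
t=2 back(2) ⇒ (1, 1) facing north
t=3 move(4) ⇒ (1, 5) facing north
uniquely the one of 125 3-step routes that fits.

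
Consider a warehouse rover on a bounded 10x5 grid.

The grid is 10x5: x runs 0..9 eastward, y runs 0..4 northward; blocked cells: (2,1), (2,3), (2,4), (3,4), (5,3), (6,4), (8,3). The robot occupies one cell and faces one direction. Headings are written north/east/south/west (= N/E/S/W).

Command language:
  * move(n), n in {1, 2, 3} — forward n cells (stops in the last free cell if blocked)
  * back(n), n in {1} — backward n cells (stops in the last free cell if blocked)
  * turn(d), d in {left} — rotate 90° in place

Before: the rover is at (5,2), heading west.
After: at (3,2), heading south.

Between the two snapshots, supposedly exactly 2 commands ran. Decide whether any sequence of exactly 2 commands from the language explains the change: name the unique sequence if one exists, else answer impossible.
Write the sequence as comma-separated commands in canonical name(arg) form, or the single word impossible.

key: cell and facing (now S) both changed — the 2 commands mix motion and turning
from: at (5,2), heading west
[1] after move(2): at (3,2), heading west
[2] after turn(left): at (3,2), heading south
no rival 2-sequence matches.

move(2), turn(left)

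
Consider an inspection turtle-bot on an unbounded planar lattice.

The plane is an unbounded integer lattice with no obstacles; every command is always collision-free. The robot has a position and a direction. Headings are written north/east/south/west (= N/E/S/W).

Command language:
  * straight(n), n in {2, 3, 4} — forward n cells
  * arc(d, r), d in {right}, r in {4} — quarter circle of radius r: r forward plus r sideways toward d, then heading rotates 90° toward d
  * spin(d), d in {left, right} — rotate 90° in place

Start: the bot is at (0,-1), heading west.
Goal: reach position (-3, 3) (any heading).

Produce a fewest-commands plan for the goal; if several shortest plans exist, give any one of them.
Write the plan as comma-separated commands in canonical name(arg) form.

initial: at (0,-1), heading west
step 1 (straight(3)): at (-3,-1), heading west
step 2 (spin(right)): at (-3,-1), heading north
step 3 (straight(4)): at (-3,3), heading north
minimal: 3 command(s), checked below 3.

straight(3), spin(right), straight(4)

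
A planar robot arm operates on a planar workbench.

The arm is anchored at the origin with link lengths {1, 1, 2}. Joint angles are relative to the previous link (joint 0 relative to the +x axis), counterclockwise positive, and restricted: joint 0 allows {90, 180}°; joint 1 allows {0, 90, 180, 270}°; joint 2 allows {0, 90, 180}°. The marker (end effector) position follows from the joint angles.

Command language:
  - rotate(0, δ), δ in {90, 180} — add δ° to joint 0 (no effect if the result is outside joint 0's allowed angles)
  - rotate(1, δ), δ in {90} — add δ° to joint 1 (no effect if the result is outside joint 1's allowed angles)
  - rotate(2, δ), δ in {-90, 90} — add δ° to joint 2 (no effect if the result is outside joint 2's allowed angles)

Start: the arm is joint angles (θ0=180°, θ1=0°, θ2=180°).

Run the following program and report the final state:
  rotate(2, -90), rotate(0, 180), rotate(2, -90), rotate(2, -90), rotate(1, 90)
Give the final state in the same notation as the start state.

joint angles (θ0=180°, θ1=90°, θ2=0°)

from: joint angles (θ0=180°, θ1=0°, θ2=180°)
[1] after rotate(2, -90): joint angles (θ0=180°, θ1=0°, θ2=90°)
[2] after rotate(0, 180): joint angles (θ0=180°, θ1=0°, θ2=90°)
[3] after rotate(2, -90): joint angles (θ0=180°, θ1=0°, θ2=0°)
[4] after rotate(2, -90): joint angles (θ0=180°, θ1=0°, θ2=0°)
[5] after rotate(1, 90): joint angles (θ0=180°, θ1=90°, θ2=0°)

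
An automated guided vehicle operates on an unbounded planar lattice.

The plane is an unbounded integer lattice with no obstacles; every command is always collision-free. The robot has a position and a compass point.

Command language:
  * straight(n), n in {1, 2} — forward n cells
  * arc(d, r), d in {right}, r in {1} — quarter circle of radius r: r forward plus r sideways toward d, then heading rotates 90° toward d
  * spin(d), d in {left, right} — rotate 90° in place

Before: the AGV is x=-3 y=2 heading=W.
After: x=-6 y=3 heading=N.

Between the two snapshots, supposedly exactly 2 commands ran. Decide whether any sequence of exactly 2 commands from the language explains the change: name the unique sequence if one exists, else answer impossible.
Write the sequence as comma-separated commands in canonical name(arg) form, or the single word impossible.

straight(2), arc(right, 1)

key: cell and facing (now N) both changed — the 2 commands mix motion and turning
initial: x=-3 y=2 heading=W
[1] after straight(2): x=-5 y=2 heading=W
[2] after arc(right, 1): x=-6 y=3 heading=N
all 25 alternatives checked — unique.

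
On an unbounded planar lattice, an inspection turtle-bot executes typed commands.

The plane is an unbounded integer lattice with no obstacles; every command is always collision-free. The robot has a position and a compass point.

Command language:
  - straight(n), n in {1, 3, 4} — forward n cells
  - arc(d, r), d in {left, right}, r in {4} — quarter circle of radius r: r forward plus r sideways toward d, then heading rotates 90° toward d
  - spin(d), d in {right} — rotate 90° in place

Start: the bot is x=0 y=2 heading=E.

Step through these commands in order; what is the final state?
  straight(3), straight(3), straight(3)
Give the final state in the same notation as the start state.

from: x=0 y=2 heading=E
1. straight(3) → x=3 y=2 heading=E
2. straight(3) → x=6 y=2 heading=E
3. straight(3) → x=9 y=2 heading=E

x=9 y=2 heading=E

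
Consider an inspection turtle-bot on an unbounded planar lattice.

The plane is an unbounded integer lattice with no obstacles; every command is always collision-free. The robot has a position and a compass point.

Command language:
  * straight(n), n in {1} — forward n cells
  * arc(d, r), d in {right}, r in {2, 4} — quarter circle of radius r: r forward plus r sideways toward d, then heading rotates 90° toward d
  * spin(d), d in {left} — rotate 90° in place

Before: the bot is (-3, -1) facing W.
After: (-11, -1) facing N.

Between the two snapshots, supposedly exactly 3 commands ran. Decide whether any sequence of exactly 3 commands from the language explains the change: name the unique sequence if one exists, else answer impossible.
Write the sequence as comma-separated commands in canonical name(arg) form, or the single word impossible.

spin(left), arc(right, 4), arc(right, 4)

key: order matters: swapping spin(left) and arc(right, 4) lands elsewhere
begin: (-3, -1) facing W
t=1 spin(left) ⇒ (-3, -1) facing S
t=2 arc(right, 4) ⇒ (-7, -5) facing W
t=3 arc(right, 4) ⇒ (-11, -1) facing N
all 64 alternatives checked — unique.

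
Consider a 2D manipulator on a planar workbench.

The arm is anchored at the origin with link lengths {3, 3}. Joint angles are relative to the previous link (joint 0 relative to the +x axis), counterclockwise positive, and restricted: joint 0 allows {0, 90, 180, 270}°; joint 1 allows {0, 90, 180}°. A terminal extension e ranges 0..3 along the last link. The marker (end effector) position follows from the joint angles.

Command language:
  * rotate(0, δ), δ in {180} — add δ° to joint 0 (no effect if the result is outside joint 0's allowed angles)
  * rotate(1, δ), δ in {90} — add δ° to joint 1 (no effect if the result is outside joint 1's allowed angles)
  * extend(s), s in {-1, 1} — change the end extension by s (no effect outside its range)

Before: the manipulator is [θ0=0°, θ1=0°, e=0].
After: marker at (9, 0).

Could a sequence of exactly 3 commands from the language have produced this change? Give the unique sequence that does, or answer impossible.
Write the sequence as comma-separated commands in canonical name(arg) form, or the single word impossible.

extend(1), extend(1), extend(1)

initial: [θ0=0°, θ1=0°, e=0]
step 1 (extend(1)): [θ0=0°, θ1=0°, e=1]
step 2 (extend(1)): [θ0=0°, θ1=0°, e=2]
step 3 (extend(1)): [θ0=0°, θ1=0°, e=3]
uniquely the one of 64 3-step routes that fits.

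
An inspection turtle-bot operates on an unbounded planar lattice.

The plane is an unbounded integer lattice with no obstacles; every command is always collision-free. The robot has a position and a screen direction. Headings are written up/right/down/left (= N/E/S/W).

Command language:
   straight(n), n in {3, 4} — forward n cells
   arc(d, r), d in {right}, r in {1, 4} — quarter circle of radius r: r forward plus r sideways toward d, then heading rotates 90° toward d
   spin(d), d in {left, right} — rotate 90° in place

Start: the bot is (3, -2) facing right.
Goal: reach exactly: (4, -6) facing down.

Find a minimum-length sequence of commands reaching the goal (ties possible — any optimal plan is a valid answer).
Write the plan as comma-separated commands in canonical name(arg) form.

arc(right, 1), straight(3)

start: (3, -2) facing right
[1] after arc(right, 1): (4, -3) facing down
[2] after straight(3): (4, -6) facing down
no 1-step plan works, so 2 is optimal.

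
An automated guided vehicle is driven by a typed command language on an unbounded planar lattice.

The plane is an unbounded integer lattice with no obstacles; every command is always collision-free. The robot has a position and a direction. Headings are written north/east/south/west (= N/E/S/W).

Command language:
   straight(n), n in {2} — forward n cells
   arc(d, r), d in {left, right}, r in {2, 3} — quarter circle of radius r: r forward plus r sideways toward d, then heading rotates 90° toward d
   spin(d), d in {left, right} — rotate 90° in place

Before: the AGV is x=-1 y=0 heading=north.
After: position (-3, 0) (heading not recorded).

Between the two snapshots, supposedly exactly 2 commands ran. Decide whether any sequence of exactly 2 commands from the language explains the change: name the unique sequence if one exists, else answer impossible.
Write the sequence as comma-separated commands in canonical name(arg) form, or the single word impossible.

key: order matters: swapping spin(left) and straight(2) lands elsewhere
t0: x=-1 y=0 heading=north
[1] after spin(left): x=-1 y=0 heading=west
[2] after straight(2): x=-3 y=0 heading=west
uniquely the one of 49 2-step routes that fits.

spin(left), straight(2)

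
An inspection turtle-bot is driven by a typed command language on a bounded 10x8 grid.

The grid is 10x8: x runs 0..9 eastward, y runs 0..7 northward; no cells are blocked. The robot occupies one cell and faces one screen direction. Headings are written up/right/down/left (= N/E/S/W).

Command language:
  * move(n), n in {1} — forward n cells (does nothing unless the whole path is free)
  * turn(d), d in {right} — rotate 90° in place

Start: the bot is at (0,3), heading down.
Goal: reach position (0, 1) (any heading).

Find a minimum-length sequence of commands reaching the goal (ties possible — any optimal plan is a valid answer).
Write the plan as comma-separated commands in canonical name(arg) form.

move(1), move(1)

from: at (0,3), heading down
1. move(1) → at (0,2), heading down
2. move(1) → at (0,1), heading down
minimal: 2 command(s), checked below 2.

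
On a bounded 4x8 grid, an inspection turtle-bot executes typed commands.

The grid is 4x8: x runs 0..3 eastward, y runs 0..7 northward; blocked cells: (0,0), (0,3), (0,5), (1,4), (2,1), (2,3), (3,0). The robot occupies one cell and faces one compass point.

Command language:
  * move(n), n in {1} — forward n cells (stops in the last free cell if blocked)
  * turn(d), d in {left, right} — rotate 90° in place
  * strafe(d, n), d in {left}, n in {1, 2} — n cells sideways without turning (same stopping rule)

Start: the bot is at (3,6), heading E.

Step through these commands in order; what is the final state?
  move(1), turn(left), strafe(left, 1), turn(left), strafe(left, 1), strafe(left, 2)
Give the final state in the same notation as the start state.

at (2,4), heading W

t0: at (3,6), heading E
step 1 (move(1)): at (3,6), heading E
step 2 (turn(left)): at (3,6), heading N
step 3 (strafe(left, 1)): at (2,6), heading N
step 4 (turn(left)): at (2,6), heading W
step 5 (strafe(left, 1)): at (2,5), heading W
step 6 (strafe(left, 2)): at (2,4), heading W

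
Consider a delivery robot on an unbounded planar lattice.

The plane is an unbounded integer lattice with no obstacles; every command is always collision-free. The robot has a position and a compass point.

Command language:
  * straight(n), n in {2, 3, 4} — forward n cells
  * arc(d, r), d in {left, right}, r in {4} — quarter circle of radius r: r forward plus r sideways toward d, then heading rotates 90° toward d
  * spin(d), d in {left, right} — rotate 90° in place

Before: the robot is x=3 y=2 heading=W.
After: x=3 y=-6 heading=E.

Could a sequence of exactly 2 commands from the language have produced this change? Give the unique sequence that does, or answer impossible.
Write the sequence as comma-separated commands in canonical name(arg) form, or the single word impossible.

key: cell and facing (now E) both changed — the 2 commands mix motion and turning
start: x=3 y=2 heading=W
1. arc(left, 4) → x=-1 y=-2 heading=S
2. arc(left, 4) → x=3 y=-6 heading=E
no rival 2-sequence matches.

arc(left, 4), arc(left, 4)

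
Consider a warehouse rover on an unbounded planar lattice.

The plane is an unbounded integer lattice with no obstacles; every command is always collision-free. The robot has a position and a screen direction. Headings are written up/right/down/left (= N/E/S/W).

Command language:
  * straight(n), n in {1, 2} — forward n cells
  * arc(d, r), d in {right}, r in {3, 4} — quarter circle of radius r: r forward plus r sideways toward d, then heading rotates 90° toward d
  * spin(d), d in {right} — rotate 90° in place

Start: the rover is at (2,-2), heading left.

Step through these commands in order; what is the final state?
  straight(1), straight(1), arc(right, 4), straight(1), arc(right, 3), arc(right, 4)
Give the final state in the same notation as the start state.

at (3,2), heading down

t0: at (2,-2), heading left
step 1 (straight(1)): at (1,-2), heading left
step 2 (straight(1)): at (0,-2), heading left
step 3 (arc(right, 4)): at (-4,2), heading up
step 4 (straight(1)): at (-4,3), heading up
step 5 (arc(right, 3)): at (-1,6), heading right
step 6 (arc(right, 4)): at (3,2), heading down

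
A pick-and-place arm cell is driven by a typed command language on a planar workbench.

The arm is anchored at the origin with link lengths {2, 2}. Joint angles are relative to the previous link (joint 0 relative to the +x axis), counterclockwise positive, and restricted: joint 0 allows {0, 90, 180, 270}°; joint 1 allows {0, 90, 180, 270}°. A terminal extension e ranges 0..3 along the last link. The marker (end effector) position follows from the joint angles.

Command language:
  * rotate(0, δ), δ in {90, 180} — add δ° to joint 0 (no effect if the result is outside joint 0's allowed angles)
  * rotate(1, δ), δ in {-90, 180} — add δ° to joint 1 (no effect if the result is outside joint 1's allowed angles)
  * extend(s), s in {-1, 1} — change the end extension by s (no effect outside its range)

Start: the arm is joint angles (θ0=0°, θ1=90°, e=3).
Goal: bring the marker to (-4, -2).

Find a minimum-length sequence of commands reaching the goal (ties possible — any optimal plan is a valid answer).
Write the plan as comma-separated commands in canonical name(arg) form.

rotate(0, 180), extend(-1), rotate(1, 180), rotate(0, 90)

begin: joint angles (θ0=0°, θ1=90°, e=3)
step 1 (rotate(0, 180)): joint angles (θ0=180°, θ1=90°, e=3)
step 2 (extend(-1)): joint angles (θ0=180°, θ1=90°, e=2)
step 3 (rotate(1, 180)): joint angles (θ0=180°, θ1=270°, e=2)
step 4 (rotate(0, 90)): joint angles (θ0=270°, θ1=270°, e=2)
minimal: 4 command(s), checked below 4.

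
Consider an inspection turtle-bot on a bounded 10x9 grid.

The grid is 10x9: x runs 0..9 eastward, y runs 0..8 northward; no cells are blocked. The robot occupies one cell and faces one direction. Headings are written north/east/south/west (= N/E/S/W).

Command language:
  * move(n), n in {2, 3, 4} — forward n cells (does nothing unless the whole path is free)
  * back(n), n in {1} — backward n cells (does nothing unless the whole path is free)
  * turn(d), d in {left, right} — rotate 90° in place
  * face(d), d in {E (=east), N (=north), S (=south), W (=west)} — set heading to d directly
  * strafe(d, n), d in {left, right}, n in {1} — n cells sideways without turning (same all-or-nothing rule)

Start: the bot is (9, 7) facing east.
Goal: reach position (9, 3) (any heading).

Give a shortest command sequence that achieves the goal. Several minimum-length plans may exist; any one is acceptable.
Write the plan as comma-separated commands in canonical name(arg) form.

face(S), move(4)

from: (9, 7) facing east
1. face(S) → (9, 7) facing south
2. move(4) → (9, 3) facing south
shorter routes all fall short; 2 is best.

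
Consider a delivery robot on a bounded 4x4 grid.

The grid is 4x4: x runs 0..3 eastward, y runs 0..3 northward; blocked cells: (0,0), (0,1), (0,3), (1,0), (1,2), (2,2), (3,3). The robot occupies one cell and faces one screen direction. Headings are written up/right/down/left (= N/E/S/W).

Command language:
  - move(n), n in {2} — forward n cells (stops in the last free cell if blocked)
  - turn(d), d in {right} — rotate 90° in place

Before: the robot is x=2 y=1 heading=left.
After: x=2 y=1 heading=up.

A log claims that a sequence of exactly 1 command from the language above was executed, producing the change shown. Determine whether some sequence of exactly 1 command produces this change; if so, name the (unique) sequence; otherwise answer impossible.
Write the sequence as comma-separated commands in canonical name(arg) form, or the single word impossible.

turn(right)

key: parked at (2,1) the whole time — nothing moves the robot
from: x=2 y=1 heading=left
1. turn(right) → x=2 y=1 heading=up
uniquely the one of 2 1-step routes that fits.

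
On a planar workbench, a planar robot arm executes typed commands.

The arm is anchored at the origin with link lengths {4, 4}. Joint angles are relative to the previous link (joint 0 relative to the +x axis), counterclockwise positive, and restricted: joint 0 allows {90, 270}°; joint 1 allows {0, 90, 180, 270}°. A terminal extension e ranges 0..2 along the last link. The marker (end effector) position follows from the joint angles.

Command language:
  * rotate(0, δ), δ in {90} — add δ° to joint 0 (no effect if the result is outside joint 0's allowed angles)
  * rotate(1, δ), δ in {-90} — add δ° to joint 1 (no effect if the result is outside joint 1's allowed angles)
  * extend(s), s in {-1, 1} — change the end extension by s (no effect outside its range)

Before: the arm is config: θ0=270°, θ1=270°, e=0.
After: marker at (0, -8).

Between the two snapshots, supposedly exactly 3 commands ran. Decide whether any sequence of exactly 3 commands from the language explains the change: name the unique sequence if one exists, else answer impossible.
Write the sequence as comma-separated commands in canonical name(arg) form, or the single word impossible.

start: config: θ0=270°, θ1=270°, e=0
1. rotate(1, -90) → config: θ0=270°, θ1=180°, e=0
2. rotate(1, -90) → config: θ0=270°, θ1=90°, e=0
3. rotate(1, -90) → config: θ0=270°, θ1=0°, e=0
all 64 alternatives checked — unique.

rotate(1, -90), rotate(1, -90), rotate(1, -90)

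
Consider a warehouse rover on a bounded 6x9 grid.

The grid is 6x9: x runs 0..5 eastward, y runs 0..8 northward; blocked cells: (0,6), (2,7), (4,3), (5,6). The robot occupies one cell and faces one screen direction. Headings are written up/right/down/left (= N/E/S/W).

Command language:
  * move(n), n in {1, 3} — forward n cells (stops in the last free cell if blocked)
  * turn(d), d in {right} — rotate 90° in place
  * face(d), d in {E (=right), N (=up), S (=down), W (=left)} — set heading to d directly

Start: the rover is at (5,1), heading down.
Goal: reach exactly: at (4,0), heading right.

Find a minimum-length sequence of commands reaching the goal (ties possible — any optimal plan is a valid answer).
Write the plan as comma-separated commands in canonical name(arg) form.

start: at (5,1), heading down
[1] after move(1): at (5,0), heading down
[2] after face(W): at (5,0), heading left
[3] after move(1): at (4,0), heading left
[4] after face(E): at (4,0), heading right
no 3-step plan works, so 4 is optimal.

move(1), face(W), move(1), face(E)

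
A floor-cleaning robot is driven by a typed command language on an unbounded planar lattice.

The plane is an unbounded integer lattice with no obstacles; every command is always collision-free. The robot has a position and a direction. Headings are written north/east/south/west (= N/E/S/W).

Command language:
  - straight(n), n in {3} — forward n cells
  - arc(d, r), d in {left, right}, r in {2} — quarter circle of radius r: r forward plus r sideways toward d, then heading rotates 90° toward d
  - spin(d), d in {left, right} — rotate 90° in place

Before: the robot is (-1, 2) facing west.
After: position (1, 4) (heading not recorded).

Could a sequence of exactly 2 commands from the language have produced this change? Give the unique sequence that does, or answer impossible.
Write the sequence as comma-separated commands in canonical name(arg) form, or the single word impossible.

key: order matters: swapping spin(right) and arc(right, 2) lands elsewhere
initial: (-1, 2) facing west
t=1 spin(right) ⇒ (-1, 2) facing north
t=2 arc(right, 2) ⇒ (1, 4) facing east
no other 2-command option fits: unique.

spin(right), arc(right, 2)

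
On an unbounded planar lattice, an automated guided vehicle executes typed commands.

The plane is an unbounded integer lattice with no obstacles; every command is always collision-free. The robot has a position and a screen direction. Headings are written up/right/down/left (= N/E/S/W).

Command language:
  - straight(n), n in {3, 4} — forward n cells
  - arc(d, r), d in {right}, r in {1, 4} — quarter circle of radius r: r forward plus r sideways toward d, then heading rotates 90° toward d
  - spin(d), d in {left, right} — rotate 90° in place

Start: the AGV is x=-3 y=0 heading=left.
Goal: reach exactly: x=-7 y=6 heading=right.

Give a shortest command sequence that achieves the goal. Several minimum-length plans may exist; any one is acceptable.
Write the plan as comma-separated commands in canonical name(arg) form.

straight(4), arc(right, 1), straight(4), arc(right, 1)

start: x=-3 y=0 heading=left
t=1 straight(4) ⇒ x=-7 y=0 heading=left
t=2 arc(right, 1) ⇒ x=-8 y=1 heading=up
t=3 straight(4) ⇒ x=-8 y=5 heading=up
t=4 arc(right, 1) ⇒ x=-7 y=6 heading=right
no 3-step plan works, so 4 is optimal.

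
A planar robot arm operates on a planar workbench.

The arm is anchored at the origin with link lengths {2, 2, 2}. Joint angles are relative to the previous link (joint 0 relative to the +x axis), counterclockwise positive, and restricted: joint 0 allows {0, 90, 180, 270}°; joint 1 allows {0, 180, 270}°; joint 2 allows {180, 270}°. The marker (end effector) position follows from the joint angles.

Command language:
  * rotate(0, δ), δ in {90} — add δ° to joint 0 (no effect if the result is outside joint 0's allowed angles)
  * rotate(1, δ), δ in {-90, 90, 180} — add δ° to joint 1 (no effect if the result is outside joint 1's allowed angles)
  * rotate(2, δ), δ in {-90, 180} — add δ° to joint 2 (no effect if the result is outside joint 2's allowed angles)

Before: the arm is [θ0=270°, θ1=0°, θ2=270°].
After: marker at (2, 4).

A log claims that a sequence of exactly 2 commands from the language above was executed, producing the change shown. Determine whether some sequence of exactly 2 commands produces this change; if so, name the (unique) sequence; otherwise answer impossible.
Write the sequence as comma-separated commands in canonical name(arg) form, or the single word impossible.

from: [θ0=270°, θ1=0°, θ2=270°]
step 1 (rotate(0, 90)): [θ0=0°, θ1=0°, θ2=270°]
step 2 (rotate(0, 90)): [θ0=90°, θ1=0°, θ2=270°]
no other 2-command option fits: unique.

rotate(0, 90), rotate(0, 90)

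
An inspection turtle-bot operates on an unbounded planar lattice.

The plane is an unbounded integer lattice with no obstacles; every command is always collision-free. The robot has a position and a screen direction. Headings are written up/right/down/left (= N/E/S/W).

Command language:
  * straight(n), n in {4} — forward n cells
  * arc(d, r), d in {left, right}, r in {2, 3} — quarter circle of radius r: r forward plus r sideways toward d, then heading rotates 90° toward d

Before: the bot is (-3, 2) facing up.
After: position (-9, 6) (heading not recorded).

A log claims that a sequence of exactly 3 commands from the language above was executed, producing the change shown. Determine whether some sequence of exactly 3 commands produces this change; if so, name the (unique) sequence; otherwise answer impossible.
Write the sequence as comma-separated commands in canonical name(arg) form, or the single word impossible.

straight(4), arc(left, 3), arc(left, 3)

key: running arc(left, 3) before straight(4) would end elsewhere — order is forced
t0: (-3, 2) facing up
[1] after straight(4): (-3, 6) facing up
[2] after arc(left, 3): (-6, 9) facing left
[3] after arc(left, 3): (-9, 6) facing down
all 125 alternatives checked — unique.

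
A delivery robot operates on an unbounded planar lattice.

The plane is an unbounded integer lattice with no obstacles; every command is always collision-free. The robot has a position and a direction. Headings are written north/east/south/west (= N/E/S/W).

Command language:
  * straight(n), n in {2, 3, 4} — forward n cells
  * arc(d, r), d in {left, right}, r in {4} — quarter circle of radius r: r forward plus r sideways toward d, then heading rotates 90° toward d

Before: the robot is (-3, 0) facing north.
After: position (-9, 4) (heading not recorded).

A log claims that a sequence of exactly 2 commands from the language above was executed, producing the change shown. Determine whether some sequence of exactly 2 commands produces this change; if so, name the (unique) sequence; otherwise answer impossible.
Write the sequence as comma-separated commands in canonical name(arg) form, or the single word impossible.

arc(left, 4), straight(2)

key: order matters: swapping arc(left, 4) and straight(2) lands elsewhere
begin: (-3, 0) facing north
[1] after arc(left, 4): (-7, 4) facing west
[2] after straight(2): (-9, 4) facing west
all 25 alternatives checked — unique.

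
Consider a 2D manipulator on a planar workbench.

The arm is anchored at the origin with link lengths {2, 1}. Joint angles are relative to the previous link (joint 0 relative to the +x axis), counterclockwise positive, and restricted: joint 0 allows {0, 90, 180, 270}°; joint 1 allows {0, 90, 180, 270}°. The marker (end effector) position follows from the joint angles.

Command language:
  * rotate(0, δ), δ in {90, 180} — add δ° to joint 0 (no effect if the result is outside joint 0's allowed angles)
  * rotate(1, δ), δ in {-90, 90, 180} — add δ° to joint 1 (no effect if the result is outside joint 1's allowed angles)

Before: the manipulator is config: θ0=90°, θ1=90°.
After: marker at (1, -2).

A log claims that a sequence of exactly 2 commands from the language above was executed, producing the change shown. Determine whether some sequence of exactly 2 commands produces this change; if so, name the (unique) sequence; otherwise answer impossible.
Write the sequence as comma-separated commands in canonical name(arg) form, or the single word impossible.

rotate(0, 90), rotate(0, 90)

from: config: θ0=90°, θ1=90°
1. rotate(0, 90) → config: θ0=180°, θ1=90°
2. rotate(0, 90) → config: θ0=270°, θ1=90°
uniquely the one of 25 2-step routes that fits.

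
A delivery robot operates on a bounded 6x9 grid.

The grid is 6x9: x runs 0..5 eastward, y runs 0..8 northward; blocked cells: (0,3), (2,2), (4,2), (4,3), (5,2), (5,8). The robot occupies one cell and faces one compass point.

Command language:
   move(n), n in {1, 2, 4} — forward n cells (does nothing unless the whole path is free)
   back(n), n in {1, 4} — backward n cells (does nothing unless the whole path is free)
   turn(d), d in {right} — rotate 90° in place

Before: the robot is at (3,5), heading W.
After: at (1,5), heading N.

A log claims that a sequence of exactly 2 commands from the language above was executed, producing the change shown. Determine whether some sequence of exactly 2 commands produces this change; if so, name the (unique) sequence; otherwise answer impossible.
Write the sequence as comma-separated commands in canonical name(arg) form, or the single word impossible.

move(2), turn(right)

key: order matters: swapping move(2) and turn(right) lands elsewhere
begin: at (3,5), heading W
t=1 move(2) ⇒ at (1,5), heading W
t=2 turn(right) ⇒ at (1,5), heading N
uniquely the one of 36 2-step routes that fits.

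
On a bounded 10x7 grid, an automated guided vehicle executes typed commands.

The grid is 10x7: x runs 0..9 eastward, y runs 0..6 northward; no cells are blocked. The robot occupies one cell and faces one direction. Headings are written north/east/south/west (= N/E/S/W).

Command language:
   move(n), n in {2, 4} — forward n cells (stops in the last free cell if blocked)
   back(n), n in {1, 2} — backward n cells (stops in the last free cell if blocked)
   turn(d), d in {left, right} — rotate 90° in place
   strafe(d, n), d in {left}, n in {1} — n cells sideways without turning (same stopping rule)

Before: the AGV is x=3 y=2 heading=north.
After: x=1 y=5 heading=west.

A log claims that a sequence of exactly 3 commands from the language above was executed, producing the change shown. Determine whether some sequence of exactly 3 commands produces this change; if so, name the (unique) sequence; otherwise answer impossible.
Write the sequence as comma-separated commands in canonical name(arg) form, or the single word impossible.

all 343 sequences checked — none match.

impossible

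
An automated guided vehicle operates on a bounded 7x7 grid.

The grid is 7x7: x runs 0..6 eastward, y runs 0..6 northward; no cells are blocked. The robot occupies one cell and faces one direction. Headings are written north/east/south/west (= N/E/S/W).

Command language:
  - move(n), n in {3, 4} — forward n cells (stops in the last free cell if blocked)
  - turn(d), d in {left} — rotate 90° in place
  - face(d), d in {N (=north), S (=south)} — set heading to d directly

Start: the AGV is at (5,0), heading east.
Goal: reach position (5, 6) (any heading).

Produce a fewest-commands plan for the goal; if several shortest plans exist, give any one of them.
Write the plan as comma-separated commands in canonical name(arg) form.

face(N), move(4), move(4)

start: at (5,0), heading east
[1] after face(N): at (5,0), heading north
[2] after move(4): at (5,4), heading north
[3] after move(4): at (5,6), heading north
no 2-step plan works, so 3 is optimal.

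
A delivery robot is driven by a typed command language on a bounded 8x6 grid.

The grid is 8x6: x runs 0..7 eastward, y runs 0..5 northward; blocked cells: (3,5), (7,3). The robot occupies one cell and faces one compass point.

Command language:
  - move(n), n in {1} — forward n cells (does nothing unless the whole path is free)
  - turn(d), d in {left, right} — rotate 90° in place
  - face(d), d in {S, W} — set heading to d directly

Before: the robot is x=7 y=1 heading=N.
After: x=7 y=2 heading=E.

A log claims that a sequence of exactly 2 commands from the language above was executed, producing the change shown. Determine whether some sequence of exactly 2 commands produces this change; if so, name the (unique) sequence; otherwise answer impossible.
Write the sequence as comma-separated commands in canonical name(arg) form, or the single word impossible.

key: running turn(right) before move(1) would end elsewhere — order is forced
start: x=7 y=1 heading=N
step 1 (move(1)): x=7 y=2 heading=N
step 2 (turn(right)): x=7 y=2 heading=E
all 25 alternatives checked — unique.

move(1), turn(right)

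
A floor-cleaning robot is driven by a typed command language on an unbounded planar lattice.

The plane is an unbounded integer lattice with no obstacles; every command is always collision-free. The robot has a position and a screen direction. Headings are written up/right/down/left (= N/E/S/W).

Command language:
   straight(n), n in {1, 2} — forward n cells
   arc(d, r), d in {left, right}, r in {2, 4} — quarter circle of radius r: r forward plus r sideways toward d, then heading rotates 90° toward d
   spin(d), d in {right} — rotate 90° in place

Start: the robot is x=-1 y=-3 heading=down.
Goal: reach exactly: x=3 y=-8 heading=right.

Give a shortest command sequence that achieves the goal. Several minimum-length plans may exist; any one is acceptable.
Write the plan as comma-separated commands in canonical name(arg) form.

straight(1), arc(left, 4)

start: x=-1 y=-3 heading=down
1. straight(1) → x=-1 y=-4 heading=down
2. arc(left, 4) → x=3 y=-8 heading=right
minimal: 2 command(s), checked below 2.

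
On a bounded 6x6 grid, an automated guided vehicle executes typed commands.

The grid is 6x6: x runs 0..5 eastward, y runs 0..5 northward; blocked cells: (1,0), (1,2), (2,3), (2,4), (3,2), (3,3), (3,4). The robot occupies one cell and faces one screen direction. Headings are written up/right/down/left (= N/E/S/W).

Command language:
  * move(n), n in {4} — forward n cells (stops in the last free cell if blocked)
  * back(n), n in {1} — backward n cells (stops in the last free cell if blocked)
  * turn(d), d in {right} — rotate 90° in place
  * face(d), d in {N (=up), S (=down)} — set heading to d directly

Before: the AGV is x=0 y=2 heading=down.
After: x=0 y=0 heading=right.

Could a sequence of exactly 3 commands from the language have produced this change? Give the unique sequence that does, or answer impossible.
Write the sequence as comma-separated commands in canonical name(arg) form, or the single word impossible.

move(4), face(N), turn(right)

key: move(4) runs into the grid edge before its full distance
begin: x=0 y=2 heading=down
1. move(4) → x=0 y=0 heading=down
2. face(N) → x=0 y=0 heading=up
3. turn(right) → x=0 y=0 heading=right
no rival 3-sequence matches.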